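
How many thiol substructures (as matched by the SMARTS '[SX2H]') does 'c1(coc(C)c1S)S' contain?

2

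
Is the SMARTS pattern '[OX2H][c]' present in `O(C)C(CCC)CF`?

No

The pattern [OX2H][c] describes a hydroxyl oxygen attached to an aromatic carbon — a phenol.
The closest candidate here is a methoxy ether (-OCH3), but the oxygen has H0, not H1. No other fragment satisfies the full query, so there is no match.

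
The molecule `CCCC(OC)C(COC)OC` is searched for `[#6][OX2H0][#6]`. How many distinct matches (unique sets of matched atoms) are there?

[#6][OX2H0][#6] is the SMARTS for an ether: an aliphatic oxygen bridging two carbons with no H on the oxygen.
The molecule carries 3 separate instances of a methoxy ether (-OCH3) meeting every constraint; each maps to a distinct set of atoms, giving 3 matches.

3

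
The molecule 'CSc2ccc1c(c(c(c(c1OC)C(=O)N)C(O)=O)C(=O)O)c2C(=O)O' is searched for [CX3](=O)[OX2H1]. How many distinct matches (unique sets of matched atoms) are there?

3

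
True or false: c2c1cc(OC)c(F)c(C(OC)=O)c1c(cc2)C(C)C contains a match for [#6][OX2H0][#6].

True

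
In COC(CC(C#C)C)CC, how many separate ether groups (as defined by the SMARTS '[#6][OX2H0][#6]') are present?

1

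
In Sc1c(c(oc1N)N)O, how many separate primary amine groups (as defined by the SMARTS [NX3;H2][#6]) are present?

[NX3;H2][#6] is the SMARTS for a primary amine: a trivalent nitrogen with two H attached to carbon.
The molecule carries 2 separate instances of a primary amino group (-NH2) meeting every constraint; each maps to a distinct set of atoms, giving 2 matches.

2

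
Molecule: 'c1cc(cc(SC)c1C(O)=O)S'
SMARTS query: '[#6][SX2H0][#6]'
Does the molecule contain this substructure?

Yes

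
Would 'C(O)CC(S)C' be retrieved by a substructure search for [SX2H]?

Yes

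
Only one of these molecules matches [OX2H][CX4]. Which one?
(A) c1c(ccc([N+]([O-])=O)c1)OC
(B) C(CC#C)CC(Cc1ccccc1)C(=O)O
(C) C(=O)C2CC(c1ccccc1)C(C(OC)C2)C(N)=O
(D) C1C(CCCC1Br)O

D

[OX2H][CX4] describes a hydroxyl oxygen bound to an sp3 (X4) carbon (an aliphatic alcohol).
(A) has a methoxy ether (-OCH3) but the oxygen has H0 (ether), not H1.
(B) has a carboxylic acid group (-C(=O)OH) but the -OH is on a CX3 carbonyl carbon, not a CX4 carbon.
(C) has a methoxy ether (-OCH3) but the oxygen has H0 (ether), not H1.
(D) contains a hydroxyl group (-OH), which satisfies every atom and bond constraint.
So the answer is (D).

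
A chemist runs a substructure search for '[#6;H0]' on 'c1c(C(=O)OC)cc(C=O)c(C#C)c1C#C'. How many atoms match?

The query [#6;H0] means: any carbon with no attached hydrogen.
Check the 16 heavy atoms by environment: 2× c (aromatic, H1) → no; 4× c (aromatic, H0) → match; 3× C (H0) → match; 3× C (H1) → no; 3× O (H0) → no; 1× C (H3) → no.
Summing the matching environments: 4 + 3 = 7 matching atoms.

7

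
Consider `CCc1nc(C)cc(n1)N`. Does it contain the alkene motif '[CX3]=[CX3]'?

No

The pattern [CX3]=[CX3] describes a non-aromatic C=C double bond between two sp2 carbons — an alkene.
The closest candidate here is an ethyl group (-CH2CH3), but its C-C bond is a single bond between CX4 carbons, not CX3=CX3. No other fragment satisfies the full query, so there is no match.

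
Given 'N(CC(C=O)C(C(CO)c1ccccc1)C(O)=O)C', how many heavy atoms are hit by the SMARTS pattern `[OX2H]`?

2

The query [OX2H] means: aliphatic oxygen with two connections, one of which is H — an -OH oxygen.
Check the 19 heavy atoms by environment: 2× C (H2, X4) → no; 3× C (H1, X4) → no; 2× O (H1, X2) → match; 1× c (aromatic, H0, X3) → no; 5× c (aromatic, H1, X3) → no; 1× N (H1, X3) → no; 1× C (H3, X4) → no; 1× C (H1, X3) → no; 2× O (H0, X1) → no; 1× C (H0, X3) → no.
That gives 2 matching atoms.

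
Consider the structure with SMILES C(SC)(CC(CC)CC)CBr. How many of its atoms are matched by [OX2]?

0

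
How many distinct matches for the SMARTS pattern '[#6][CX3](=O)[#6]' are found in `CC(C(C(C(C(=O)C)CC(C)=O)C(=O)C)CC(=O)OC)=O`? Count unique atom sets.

4

[#6][CX3](=O)[#6] is the SMARTS for a ketone: a carbonyl carbon (no H) flanked by two carbons.
The molecule carries 4 separate instances of an acetyl/ketone group (-C(=O)CH3) meeting every constraint; each maps to a distinct set of atoms, giving 4 matches.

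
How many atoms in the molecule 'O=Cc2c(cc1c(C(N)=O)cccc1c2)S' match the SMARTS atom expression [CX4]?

0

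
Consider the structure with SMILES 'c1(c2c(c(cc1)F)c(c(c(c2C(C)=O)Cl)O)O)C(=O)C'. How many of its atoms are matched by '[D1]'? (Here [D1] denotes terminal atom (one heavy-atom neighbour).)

8

Check the 20 heavy atoms by environment: 8× c (aromatic, D3) → no; 2× c (aromatic, D2) → no; 2× C (D3) → no; 4× O (D1) → match; 2× C (D1) → match; 1× F (D1) → match; 1× Cl (D1) → match.
Summing the matching environments: 4 + 2 + 1 + 1 = 8 matching atoms.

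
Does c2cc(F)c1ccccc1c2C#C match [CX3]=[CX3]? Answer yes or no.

The pattern [CX3]=[CX3] describes a non-aromatic C=C double bond between two sp2 carbons — an alkene.
The closest candidate here is an ethynyl group (-C#CH), but the C-C bond is a triple bond, not a double bond. No other fragment satisfies the full query, so there is no match.

No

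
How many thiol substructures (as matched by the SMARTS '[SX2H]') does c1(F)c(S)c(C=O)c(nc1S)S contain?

[SX2H] is the SMARTS for a thiol: an aliphatic sulfur with two connections, one being H.
The molecule carries 3 separate instances of a thiol (-SH) meeting every constraint; each maps to a distinct set of atoms, giving 3 matches.

3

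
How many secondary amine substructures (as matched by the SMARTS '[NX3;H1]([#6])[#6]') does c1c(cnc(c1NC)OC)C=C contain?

[NX3;H1]([#6])[#6] is the SMARTS for a secondary amine: a trivalent nitrogen with one H, bonded to two carbons.
Exactly one fragment in the molecule meets all constraints, giving 1 match.

1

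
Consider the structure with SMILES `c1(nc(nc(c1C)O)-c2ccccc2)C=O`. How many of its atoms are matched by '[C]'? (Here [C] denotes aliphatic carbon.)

2

The query [C] means: uppercase C matches aliphatic (non-aromatic) carbon only.
Check the 16 heavy atoms by environment: 2× n (aromatic) → no; 10× c (aromatic) → no; 2× O → no; 2× C → match.
That gives 2 matching atoms.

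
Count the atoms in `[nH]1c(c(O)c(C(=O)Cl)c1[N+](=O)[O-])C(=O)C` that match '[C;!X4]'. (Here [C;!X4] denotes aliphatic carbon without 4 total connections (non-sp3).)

2

Check the 15 heavy atoms by environment: 1× n (aromatic, X3) → no; 4× c (aromatic, X3) → no; 1× N (charge +1, X3) → no; 1× O (charge -1, X1) → no; 3× O (X1) → no; 2× C (X3) → match; 1× Cl (X1) → no; 1× O (X2) → no; 1× C (X4) → no.
That gives 2 matching atoms.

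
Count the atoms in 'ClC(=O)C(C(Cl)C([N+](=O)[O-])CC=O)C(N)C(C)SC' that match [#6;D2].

2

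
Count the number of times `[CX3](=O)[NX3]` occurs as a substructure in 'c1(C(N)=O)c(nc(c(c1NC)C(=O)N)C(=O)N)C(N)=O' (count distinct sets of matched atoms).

[CX3](=O)[NX3] is the SMARTS for an amide: a carbonyl carbon bonded to a trivalent nitrogen.
The molecule carries 4 separate instances of a primary amide (-C(=O)NH2) meeting every constraint; each maps to a distinct set of atoms, giving 4 matches.

4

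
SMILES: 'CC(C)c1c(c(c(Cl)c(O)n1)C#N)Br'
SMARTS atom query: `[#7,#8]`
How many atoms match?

3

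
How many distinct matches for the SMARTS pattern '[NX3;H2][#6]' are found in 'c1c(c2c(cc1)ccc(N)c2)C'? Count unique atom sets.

1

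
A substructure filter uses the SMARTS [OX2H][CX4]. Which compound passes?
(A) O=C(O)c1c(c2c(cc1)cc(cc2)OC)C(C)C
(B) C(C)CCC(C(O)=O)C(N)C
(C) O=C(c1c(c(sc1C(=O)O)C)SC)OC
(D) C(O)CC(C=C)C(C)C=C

D

[OX2H][CX4] describes a hydroxyl oxygen bound to an sp3 (X4) carbon (an aliphatic alcohol).
(A) has a carboxylic acid group (-C(=O)OH) but the -OH is on a CX3 carbonyl carbon, not a CX4 carbon.
(B) has a carboxylic acid group (-C(=O)OH) but the -OH is on a CX3 carbonyl carbon, not a CX4 carbon.
(C) has a carboxylic acid group (-C(=O)OH) but the -OH is on a CX3 carbonyl carbon, not a CX4 carbon.
(D) contains a hydroxyl group (-OH), which satisfies every atom and bond constraint.
So the answer is (D).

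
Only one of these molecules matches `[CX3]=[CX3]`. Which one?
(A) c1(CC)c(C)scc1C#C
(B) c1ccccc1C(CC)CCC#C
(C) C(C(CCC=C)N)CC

[CX3]=[CX3] describes a non-aromatic C=C double bond between two sp2 carbons (an alkene).
(A) has an ethynyl group (-C#CH) but the C-C bond is a triple bond, not a double bond.
(B) has an ethynyl group (-C#CH) but the C-C bond is a triple bond, not a double bond.
(C) contains a vinyl group (-CH=CH2), which satisfies every atom and bond constraint.
So the answer is (C).

C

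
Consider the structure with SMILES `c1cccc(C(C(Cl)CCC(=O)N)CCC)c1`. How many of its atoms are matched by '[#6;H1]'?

7

The query [#6;H1] means: any carbon bearing exactly one hydrogen.
Check the 17 heavy atoms by environment: 4× C (H2) → no; 2× C (H1) → match; 1× C (H3) → no; 1× Cl (H0) → no; 1× c (aromatic, H0) → no; 5× c (aromatic, H1) → match; 1× C (H0) → no; 1× O (H0) → no; 1× N (H2) → no.
Summing the matching environments: 2 + 5 = 7 matching atoms.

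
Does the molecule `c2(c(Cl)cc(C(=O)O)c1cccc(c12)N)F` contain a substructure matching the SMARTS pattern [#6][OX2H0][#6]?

No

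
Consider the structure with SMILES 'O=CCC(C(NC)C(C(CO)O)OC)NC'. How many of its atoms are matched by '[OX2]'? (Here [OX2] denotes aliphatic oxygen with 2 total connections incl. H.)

3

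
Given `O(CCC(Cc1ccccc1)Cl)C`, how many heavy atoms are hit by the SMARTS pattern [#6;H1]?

6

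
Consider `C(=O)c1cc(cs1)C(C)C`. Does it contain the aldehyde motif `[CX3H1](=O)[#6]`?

Yes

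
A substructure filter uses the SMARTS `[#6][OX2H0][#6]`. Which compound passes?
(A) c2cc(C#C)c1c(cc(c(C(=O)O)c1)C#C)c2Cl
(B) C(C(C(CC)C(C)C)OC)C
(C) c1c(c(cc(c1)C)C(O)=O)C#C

[#6][OX2H0][#6] describes an aliphatic oxygen bridging two carbons with no H on the oxygen (an ether).
(A) has a carboxylic acid group (-C(=O)OH) but the -OH oxygen has H1; the =O is OX1, not OX2.
(B) contains a methoxy ether (-OCH3), which satisfies every atom and bond constraint.
(C) has a carboxylic acid group (-C(=O)OH) but the -OH oxygen has H1; the =O is OX1, not OX2.
So the answer is (B).

B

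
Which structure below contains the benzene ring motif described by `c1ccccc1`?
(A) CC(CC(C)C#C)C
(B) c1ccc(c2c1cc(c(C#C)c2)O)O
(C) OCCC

c1ccccc1 describes six aromatic carbons in a ring (a benzene ring).
(A) has a methyl group (-CH3) but no six-membered all-carbon aromatic ring is present.
(B) contains the required atom environment, so the pattern matches.
(C) has a methyl group (-CH3) but no six-membered all-carbon aromatic ring is present.
So the answer is (B).

B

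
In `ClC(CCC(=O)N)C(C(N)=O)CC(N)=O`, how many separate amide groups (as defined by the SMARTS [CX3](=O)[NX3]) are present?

3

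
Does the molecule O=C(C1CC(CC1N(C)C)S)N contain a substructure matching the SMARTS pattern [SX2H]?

The pattern [SX2H] describes an aliphatic sulfur with two connections, one being H — a thiol.
The molecule carries a thiol (-SH), whose atoms satisfy every constraint of the query, so the pattern matches.

Yes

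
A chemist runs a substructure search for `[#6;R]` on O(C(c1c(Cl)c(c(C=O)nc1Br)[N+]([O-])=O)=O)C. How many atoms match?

5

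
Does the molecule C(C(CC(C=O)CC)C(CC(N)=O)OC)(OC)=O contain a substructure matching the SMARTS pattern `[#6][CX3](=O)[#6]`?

The pattern [#6][CX3](=O)[#6] describes a carbonyl carbon (no H) flanked by two carbons — a ketone.
The closest candidate here is a primary amide (-C(=O)NH2), but one neighbour of the carbonyl carbon is N, not C. No other fragment satisfies the full query, so there is no match.

No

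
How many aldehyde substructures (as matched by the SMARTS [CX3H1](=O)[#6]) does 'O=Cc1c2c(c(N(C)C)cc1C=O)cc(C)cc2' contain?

2

[CX3H1](=O)[#6] is the SMARTS for an aldehyde: an sp2 carbon with one H, double-bonded to O and single-bonded to carbon.
The molecule carries 2 separate instances of an aldehyde (-CHO) meeting every constraint; each maps to a distinct set of atoms, giving 2 matches.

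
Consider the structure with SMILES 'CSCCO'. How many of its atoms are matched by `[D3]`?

The query [D3] means: atom with exactly three heavy-atom neighbours.
Check the 5 heavy atoms by environment: 2× C (D2) → no; 1× S (D2) → no; 1× C (D1) → no; 1× O (D1) → no.
No environment satisfies the query, so 0 matching atoms.

0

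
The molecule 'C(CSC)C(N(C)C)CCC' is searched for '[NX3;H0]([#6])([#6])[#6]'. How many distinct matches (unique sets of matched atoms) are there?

[NX3;H0]([#6])([#6])[#6] is the SMARTS for a tertiary amine: a trivalent nitrogen with no H, bonded to three carbons.
Exactly one fragment in the molecule meets all constraints, giving 1 match.

1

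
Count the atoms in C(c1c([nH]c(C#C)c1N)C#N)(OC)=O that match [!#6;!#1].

5

The query [!#6;!#1] means: not carbon and not hydrogen — any heteroatom.
Check the 14 heavy atoms by environment: 1× n (aromatic) → match; 4× c (aromatic) → no; 5× C → no; 2× O → match; 2× N → match.
Summing the matching environments: 1 + 2 + 2 = 5 matching atoms.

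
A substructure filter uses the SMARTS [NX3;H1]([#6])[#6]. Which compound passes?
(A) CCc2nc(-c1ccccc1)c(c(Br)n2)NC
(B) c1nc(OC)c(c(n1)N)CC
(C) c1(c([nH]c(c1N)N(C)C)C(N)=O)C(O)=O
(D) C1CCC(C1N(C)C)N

A

[NX3;H1]([#6])[#6] describes a trivalent nitrogen with one H, bonded to two carbons (a secondary amine).
(A) contains an N-methylamino group (-NHCH3), which satisfies every atom and bond constraint.
(B) has a primary amino group (-NH2) but the nitrogen has H2 and only one carbon neighbour.
(C) has a primary amide (-C(=O)NH2) but the -C(=O)NH2 nitrogen has H2, not H1.
(D) has a dimethylamino group (-N(CH3)2) but the nitrogen has H0, not H1.
So the answer is (A).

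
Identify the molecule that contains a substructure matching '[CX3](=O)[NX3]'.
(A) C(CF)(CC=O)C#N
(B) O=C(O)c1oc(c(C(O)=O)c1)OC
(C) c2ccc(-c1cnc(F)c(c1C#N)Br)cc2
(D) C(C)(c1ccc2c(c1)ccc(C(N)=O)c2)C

D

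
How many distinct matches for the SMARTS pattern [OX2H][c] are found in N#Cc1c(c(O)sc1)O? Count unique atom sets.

[OX2H][c] is the SMARTS for a phenol: a hydroxyl oxygen attached to an aromatic carbon.
The molecule carries 2 separate instances of a hydroxyl group (-OH) meeting every constraint; each maps to a distinct set of atoms, giving 2 matches.

2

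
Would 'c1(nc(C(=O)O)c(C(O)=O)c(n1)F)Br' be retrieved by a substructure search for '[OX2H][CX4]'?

The pattern [OX2H][CX4] describes a hydroxyl oxygen bound to an sp3 (X4) carbon — an aliphatic alcohol.
The closest candidate here is a carboxylic acid group (-C(=O)OH), but the -OH is on a CX3 carbonyl carbon, not a CX4 carbon. No other fragment satisfies the full query, so there is no match.

No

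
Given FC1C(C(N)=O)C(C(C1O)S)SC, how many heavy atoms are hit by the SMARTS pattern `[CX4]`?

6

The query [CX4] means: C with X4: aliphatic carbon with exactly 4 total connections (bonds + H).
Check the 13 heavy atoms by environment: 6× C (X4) → match; 2× S (X2) → no; 1× O (X2) → no; 1× F (X1) → no; 1× C (X3) → no; 1× O (X1) → no; 1× N (X3) → no.
That gives 6 matching atoms.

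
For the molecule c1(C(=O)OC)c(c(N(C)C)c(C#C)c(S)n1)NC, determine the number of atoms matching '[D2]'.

4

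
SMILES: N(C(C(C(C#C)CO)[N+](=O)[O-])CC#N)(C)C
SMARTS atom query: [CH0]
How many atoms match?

The query [CH0] means: aliphatic carbon with no attached hydrogen.
Check the 16 heavy atoms by environment: 2× C (H2) → no; 4× C (H1) → no; 2× C (H0) → match; 2× N (H0) → no; 1× O (H1) → no; 2× C (H3) → no; 1× N (charge +1, H0) → no; 1× O (charge -1, H0) → no; 1× O (H0) → no.
That gives 2 matching atoms.

2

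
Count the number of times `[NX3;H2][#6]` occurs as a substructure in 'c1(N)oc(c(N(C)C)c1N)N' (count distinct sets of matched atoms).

3

[NX3;H2][#6] is the SMARTS for a primary amine: a trivalent nitrogen with two H attached to carbon.
The molecule carries 3 separate instances of a primary amino group (-NH2) meeting every constraint; each maps to a distinct set of atoms, giving 3 matches.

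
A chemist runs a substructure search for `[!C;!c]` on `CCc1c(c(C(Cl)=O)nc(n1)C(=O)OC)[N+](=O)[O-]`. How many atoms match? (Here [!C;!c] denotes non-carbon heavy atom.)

9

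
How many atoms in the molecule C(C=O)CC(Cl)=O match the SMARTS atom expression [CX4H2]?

2

Check the 7 heavy atoms by environment: 2× C (H2, X4) → match; 1× C (H1, X3) → no; 2× O (H0, X1) → no; 1× C (H0, X3) → no; 1× Cl (H0, X1) → no.
That gives 2 matching atoms.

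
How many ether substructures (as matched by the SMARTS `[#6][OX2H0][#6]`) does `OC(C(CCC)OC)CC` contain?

1

[#6][OX2H0][#6] is the SMARTS for an ether: an aliphatic oxygen bridging two carbons with no H on the oxygen.
Exactly one fragment in the molecule meets all constraints, giving 1 match.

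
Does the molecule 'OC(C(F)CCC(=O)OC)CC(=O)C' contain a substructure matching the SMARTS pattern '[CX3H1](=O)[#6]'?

No

The pattern [CX3H1](=O)[#6] describes an sp2 carbon with one H, double-bonded to O and single-bonded to carbon — an aldehyde.
The closest candidate here is an acetyl/ketone group (-C(=O)CH3), but the carbonyl carbon has H0 (two carbon neighbours), not H1. No other fragment satisfies the full query, so there is no match.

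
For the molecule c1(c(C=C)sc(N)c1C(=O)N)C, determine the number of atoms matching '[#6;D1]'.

The query [#6;D1] means: carbon bonded to exactly one heavy atom.
Check the 12 heavy atoms by environment: 1× s (aromatic, D2) → no; 4× c (aromatic, D3) → no; 2× N (D1) → no; 2× C (D1) → match; 1× C (D2) → no; 1× C (D3) → no; 1× O (D1) → no.
That gives 2 matching atoms.

2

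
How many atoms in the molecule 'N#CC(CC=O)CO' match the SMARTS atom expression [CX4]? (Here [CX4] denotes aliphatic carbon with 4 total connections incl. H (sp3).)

Check the 8 heavy atoms by environment: 3× C (X4) → match; 1× C (X2) → no; 1× N (X1) → no; 1× C (X3) → no; 1× O (X1) → no; 1× O (X2) → no.
That gives 3 matching atoms.

3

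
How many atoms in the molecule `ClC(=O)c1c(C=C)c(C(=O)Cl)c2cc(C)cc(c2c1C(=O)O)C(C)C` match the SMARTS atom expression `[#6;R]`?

10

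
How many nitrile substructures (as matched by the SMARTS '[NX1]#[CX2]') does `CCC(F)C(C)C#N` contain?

1

[NX1]#[CX2] is the SMARTS for a nitrile: a nitrogen triple-bonded to a two-connected carbon.
Exactly one fragment in the molecule meets all constraints, giving 1 match.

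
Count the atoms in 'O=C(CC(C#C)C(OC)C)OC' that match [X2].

4

The query [X2] means: any atom with exactly two total connections (bonds + H).
Check the 12 heavy atoms by environment: 6× C (X4) → no; 2× C (X2) → match; 1× C (X3) → no; 1× O (X1) → no; 2× O (X2) → match.
Summing the matching environments: 2 + 2 = 4 matching atoms.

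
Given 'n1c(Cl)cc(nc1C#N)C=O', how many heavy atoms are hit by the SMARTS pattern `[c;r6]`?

Check the 11 heavy atoms by environment: 2× n (aromatic, in 6-ring) → no; 4× c (aromatic, in 6-ring) → match; 1× Cl (acyclic) → no; 2× C (acyclic) → no; 1× O (acyclic) → no; 1× N (acyclic) → no.
That gives 4 matching atoms.

4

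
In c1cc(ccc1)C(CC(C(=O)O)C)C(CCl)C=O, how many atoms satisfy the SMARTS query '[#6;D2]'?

8

The query [#6;D2] means: any carbon bonded to exactly two heavy atoms.
Check the 18 heavy atoms by environment: 1× C (D1) → no; 4× C (D3) → no; 3× C (D2) → match; 3× O (D1) → no; 1× c (aromatic, D3) → no; 5× c (aromatic, D2) → match; 1× Cl (D1) → no.
Summing the matching environments: 3 + 5 = 8 matching atoms.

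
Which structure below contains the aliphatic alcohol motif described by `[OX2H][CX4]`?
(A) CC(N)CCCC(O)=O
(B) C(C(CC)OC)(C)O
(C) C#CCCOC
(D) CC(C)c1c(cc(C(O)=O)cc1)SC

B

[OX2H][CX4] describes a hydroxyl oxygen bound to an sp3 (X4) carbon (an aliphatic alcohol).
(A) has a carboxylic acid group (-C(=O)OH) but the -OH is on a CX3 carbonyl carbon, not a CX4 carbon.
(B) contains a hydroxyl group (-OH), which satisfies every atom and bond constraint.
(C) has a methoxy ether (-OCH3) but the oxygen has H0 (ether), not H1.
(D) has a carboxylic acid group (-C(=O)OH) but the -OH is on a CX3 carbonyl carbon, not a CX4 carbon.
So the answer is (B).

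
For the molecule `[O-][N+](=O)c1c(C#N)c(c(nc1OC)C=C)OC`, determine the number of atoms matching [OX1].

The query [OX1] means: aliphatic oxygen with one total connection — typically a carbonyl =O or an oxide.
Check the 17 heavy atoms by environment: 1× n (aromatic, X2) → no; 5× c (aromatic, X3) → no; 2× O (X2) → no; 2× C (X4) → no; 1× N (charge +1, X3) → no; 1× O (charge -1, X1) → match; 1× O (X1) → match; 1× C (X2) → no; 1× N (X1) → no; 2× C (X3) → no.
Summing the matching environments: 1 + 1 = 2 matching atoms.

2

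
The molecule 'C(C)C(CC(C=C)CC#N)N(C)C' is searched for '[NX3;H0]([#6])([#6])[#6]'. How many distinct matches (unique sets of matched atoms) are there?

1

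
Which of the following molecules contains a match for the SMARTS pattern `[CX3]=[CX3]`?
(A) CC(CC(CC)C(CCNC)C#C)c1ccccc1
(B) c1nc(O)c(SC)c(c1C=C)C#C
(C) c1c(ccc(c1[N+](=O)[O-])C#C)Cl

B

[CX3]=[CX3] describes a non-aromatic C=C double bond between two sp2 carbons (an alkene).
(A) has an ethynyl group (-C#CH) but the C-C bond is a triple bond, not a double bond.
(B) contains a vinyl group (-CH=CH2), which satisfies every atom and bond constraint.
(C) has an ethynyl group (-C#CH) but the C-C bond is a triple bond, not a double bond.
So the answer is (B).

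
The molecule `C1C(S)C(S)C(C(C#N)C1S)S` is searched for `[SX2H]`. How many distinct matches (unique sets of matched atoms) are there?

[SX2H] is the SMARTS for a thiol: an aliphatic sulfur with two connections, one being H.
The molecule carries 4 separate instances of a thiol (-SH) meeting every constraint; each maps to a distinct set of atoms, giving 4 matches.

4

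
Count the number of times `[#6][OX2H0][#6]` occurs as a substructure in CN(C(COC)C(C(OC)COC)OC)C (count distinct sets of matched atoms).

[#6][OX2H0][#6] is the SMARTS for an ether: an aliphatic oxygen bridging two carbons with no H on the oxygen.
The molecule carries 4 separate instances of a methoxy ether (-OCH3) meeting every constraint; each maps to a distinct set of atoms, giving 4 matches.

4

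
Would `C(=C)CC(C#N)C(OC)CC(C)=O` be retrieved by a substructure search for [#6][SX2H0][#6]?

The pattern [#6][SX2H0][#6] describes an aliphatic sulfur bridging two carbons with no H on the sulfur — a thioether.
The closest candidate here is a methoxy ether (-OCH3), but the bridging atom is O, not S. No other fragment satisfies the full query, so there is no match.

No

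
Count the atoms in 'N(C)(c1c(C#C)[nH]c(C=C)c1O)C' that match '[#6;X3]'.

The query [#6;X3] means: any carbon (aromatic or not) with three total connections.
Check the 13 heavy atoms by environment: 1× n (aromatic, X3) → no; 4× c (aromatic, X3) → match; 2× C (X2) → no; 1× O (X2) → no; 2× C (X3) → match; 1× N (X3) → no; 2× C (X4) → no.
Summing the matching environments: 4 + 2 = 6 matching atoms.

6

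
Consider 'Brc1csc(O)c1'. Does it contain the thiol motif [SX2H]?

No

The pattern [SX2H] describes an aliphatic sulfur with two connections, one being H — a thiol.
The closest candidate here is a hydroxyl group (-OH), but it is an -OH, not an -SH. No other fragment satisfies the full query, so there is no match.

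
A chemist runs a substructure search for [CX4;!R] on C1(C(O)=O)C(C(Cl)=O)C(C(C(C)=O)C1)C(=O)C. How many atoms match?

Check the 17 heavy atoms by environment: 5× C (X4, in 5-ring) → no; 4× C (X3, acyclic) → no; 4× O (X1, acyclic) → no; 1× Cl (X1, acyclic) → no; 2× C (X4, acyclic) → match; 1× O (X2, acyclic) → no.
That gives 2 matching atoms.

2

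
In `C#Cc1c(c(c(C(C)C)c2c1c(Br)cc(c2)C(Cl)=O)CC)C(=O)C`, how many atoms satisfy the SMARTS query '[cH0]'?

8

Check the 24 heavy atoms by environment: 8× c (aromatic, H0) → match; 2× c (aromatic, H1) → no; 1× Br (H0) → no; 3× C (H0) → no; 2× C (H1) → no; 2× O (H0) → no; 4× C (H3) → no; 1× Cl (H0) → no; 1× C (H2) → no.
That gives 8 matching atoms.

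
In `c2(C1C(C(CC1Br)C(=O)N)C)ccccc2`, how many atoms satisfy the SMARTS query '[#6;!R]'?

2

The query [#6;!R] means: carbon not in any ring.
Check the 16 heavy atoms by environment: 5× C (in 5-ring) → no; 6× c (aromatic, in 6-ring) → no; 2× C (acyclic) → match; 1× O (acyclic) → no; 1× N (acyclic) → no; 1× Br (acyclic) → no.
That gives 2 matching atoms.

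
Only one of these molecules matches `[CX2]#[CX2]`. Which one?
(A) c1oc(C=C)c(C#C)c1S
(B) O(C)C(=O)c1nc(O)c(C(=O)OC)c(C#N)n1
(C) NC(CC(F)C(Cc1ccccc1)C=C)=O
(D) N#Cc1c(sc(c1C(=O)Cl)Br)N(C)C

[CX2]#[CX2] describes a carbon-carbon triple bond (an alkyne).
(A) contains an ethynyl group (-C#CH), which satisfies every atom and bond constraint.
(B) has a nitrile (-C#N) but the triple bond is C#N, not C#C.
(C) has a vinyl group (-CH=CH2) but the C=C is a double bond; both carbons are CX3, not CX2.
(D) has a nitrile (-C#N) but the triple bond is C#N, not C#C.
So the answer is (A).

A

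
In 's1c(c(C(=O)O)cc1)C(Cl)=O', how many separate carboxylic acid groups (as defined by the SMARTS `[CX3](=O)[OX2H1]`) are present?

[CX3](=O)[OX2H1] is the SMARTS for a carboxylic acid: an sp2 carbon double-bonded to O and single-bonded to an -OH oxygen.
Exactly one fragment in the molecule meets all constraints, giving 1 match.

1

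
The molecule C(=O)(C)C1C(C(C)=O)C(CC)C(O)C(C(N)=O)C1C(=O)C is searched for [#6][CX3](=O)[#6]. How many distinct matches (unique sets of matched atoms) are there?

3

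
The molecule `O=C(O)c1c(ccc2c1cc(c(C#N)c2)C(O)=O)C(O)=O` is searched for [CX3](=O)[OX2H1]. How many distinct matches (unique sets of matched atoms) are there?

3

[CX3](=O)[OX2H1] is the SMARTS for a carboxylic acid: an sp2 carbon double-bonded to O and single-bonded to an -OH oxygen.
The molecule carries 3 separate instances of a carboxylic acid group (-C(=O)OH) meeting every constraint; each maps to a distinct set of atoms, giving 3 matches.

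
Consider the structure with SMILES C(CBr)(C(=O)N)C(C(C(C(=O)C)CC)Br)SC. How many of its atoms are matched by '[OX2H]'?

Check the 17 heavy atoms by environment: 2× C (H2, X4) → no; 4× C (H1, X4) → no; 3× C (H3, X4) → no; 2× Br (H0, X1) → no; 1× S (H0, X2) → no; 2× C (H0, X3) → no; 2× O (H0, X1) → no; 1× N (H2, X3) → no.
No environment satisfies the query, so 0 matching atoms.

0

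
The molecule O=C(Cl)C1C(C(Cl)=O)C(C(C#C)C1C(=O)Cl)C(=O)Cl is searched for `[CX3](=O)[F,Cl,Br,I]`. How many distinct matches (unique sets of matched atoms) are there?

4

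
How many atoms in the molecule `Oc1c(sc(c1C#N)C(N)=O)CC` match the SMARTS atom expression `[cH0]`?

The query [cH0] means: aromatic carbon with no attached hydrogen (substituted or ring-fusion).
Check the 13 heavy atoms by environment: 1× s (aromatic, H0) → no; 4× c (aromatic, H0) → match; 1× C (H2) → no; 1× C (H3) → no; 2× C (H0) → no; 1× O (H0) → no; 1× N (H2) → no; 1× N (H0) → no; 1× O (H1) → no.
That gives 4 matching atoms.

4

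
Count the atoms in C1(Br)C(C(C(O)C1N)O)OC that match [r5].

5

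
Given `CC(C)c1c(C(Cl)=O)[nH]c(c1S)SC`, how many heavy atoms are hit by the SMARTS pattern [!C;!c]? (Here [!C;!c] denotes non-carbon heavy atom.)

5

Check the 14 heavy atoms by environment: 1× n (aromatic) → match; 4× c (aromatic) → no; 2× S → match; 5× C → no; 1× O → match; 1× Cl → match.
Summing the matching environments: 1 + 2 + 1 + 1 = 5 matching atoms.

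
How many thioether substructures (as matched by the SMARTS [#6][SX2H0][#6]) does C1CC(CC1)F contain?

0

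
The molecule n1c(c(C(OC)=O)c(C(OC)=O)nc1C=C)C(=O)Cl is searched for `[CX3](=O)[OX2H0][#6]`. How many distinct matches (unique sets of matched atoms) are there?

2

[CX3](=O)[OX2H0][#6] is the SMARTS for an ester: a carbonyl carbon bonded to an oxygen that is itself bonded to carbon (no H on that O).
The molecule carries 2 separate instances of a methyl-ester group (-C(=O)OCH3) meeting every constraint; each maps to a distinct set of atoms, giving 2 matches.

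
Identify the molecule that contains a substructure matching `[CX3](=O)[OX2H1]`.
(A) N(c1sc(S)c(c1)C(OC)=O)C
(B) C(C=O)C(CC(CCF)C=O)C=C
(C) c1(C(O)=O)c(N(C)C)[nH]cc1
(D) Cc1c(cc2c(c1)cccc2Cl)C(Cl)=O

C

[CX3](=O)[OX2H1] describes an sp2 carbon double-bonded to O and single-bonded to an -OH oxygen (a carboxylic acid).
(A) has a methyl-ester group (-C(=O)OCH3) but the singly-bonded O has no H (OX2H0, not OX2H1).
(B) has an aldehyde (-CHO) but there is no singly-bonded oxygen on the carbonyl carbon.
(C) contains a carboxylic acid group (-C(=O)OH), which satisfies every atom and bond constraint.
(D) has an acyl chloride (-C(=O)Cl) but the carbonyl is bonded to Cl, not to an -OH oxygen.
So the answer is (C).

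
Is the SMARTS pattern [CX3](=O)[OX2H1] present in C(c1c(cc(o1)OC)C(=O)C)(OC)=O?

No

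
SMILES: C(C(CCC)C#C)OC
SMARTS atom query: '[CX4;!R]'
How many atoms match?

6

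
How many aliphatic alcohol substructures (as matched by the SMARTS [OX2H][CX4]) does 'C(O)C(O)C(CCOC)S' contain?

[OX2H][CX4] is the SMARTS for an aliphatic alcohol: a hydroxyl oxygen bound to an sp3 (X4) carbon.
The molecule carries 2 separate instances of a hydroxyl group (-OH) meeting every constraint; each maps to a distinct set of atoms, giving 2 matches.

2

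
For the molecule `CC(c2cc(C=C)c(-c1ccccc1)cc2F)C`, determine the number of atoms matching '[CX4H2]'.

The query [CX4H2] means: sp3 carbon (X4) with exactly two hydrogens.
Check the 18 heavy atoms by environment: 5× c (aromatic, H0, X3) → no; 7× c (aromatic, H1, X3) → no; 1× F (H0, X1) → no; 1× C (H1, X4) → no; 2× C (H3, X4) → no; 1× C (H1, X3) → no; 1× C (H2, X3) → no.
No environment satisfies the query, so 0 matching atoms.

0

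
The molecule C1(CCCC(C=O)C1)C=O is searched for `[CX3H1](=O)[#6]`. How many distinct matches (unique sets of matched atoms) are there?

2

[CX3H1](=O)[#6] is the SMARTS for an aldehyde: an sp2 carbon with one H, double-bonded to O and single-bonded to carbon.
The molecule carries 2 separate instances of an aldehyde (-CHO) meeting every constraint; each maps to a distinct set of atoms, giving 2 matches.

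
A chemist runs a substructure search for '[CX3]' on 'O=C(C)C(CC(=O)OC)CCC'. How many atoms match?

2

Check the 12 heavy atoms by environment: 7× C (X4) → no; 2× C (X3) → match; 2× O (X1) → no; 1× O (X2) → no.
That gives 2 matching atoms.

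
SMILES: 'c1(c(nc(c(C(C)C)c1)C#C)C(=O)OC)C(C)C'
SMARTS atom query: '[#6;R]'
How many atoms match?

5

The query [#6;R] means: carbon that is part of a ring.
Check the 18 heavy atoms by environment: 1× n (aromatic, in 6-ring) → no; 5× c (aromatic, in 6-ring) → match; 10× C (acyclic) → no; 2× O (acyclic) → no.
That gives 5 matching atoms.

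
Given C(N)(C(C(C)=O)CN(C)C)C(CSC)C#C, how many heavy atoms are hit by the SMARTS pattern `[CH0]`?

2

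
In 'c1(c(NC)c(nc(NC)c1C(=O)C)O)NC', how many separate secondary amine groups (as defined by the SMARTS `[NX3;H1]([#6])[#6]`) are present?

3

[NX3;H1]([#6])[#6] is the SMARTS for a secondary amine: a trivalent nitrogen with one H, bonded to two carbons.
The molecule carries 3 separate instances of an N-methylamino group (-NHCH3) meeting every constraint; each maps to a distinct set of atoms, giving 3 matches.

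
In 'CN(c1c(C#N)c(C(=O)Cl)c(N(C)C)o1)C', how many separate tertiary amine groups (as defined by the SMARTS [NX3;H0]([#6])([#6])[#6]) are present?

[NX3;H0]([#6])([#6])[#6] is the SMARTS for a tertiary amine: a trivalent nitrogen with no H, bonded to three carbons.
The molecule carries 2 separate instances of a dimethylamino group (-N(CH3)2) meeting every constraint; each maps to a distinct set of atoms, giving 2 matches.

2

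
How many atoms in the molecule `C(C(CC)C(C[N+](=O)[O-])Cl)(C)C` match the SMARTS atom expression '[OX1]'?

2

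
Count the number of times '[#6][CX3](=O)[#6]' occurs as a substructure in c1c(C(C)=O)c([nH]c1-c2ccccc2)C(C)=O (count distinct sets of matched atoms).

2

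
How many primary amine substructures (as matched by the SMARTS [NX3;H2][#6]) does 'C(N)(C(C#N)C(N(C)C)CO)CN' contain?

[NX3;H2][#6] is the SMARTS for a primary amine: a trivalent nitrogen with two H attached to carbon.
The molecule carries 2 separate instances of a primary amino group (-NH2) meeting every constraint; each maps to a distinct set of atoms, giving 2 matches.

2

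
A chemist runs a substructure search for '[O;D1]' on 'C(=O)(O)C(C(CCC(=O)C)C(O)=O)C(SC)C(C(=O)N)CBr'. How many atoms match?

6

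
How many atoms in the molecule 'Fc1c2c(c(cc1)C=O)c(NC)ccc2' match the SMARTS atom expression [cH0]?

The query [cH0] means: aromatic carbon with no attached hydrogen (substituted or ring-fusion).
Check the 15 heavy atoms by environment: 5× c (aromatic, H0) → match; 5× c (aromatic, H1) → no; 1× F (H0) → no; 1× C (H1) → no; 1× O (H0) → no; 1× N (H1) → no; 1× C (H3) → no.
That gives 5 matching atoms.

5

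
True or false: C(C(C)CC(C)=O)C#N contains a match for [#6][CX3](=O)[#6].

The pattern [#6][CX3](=O)[#6] describes a carbonyl carbon (no H) flanked by two carbons — a ketone.
The molecule carries an acetyl/ketone group (-C(=O)CH3), whose atoms satisfy every constraint of the query, so the pattern matches.

True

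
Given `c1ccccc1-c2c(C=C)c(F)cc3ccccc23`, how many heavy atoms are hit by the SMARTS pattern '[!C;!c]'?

1

The query [!C;!c] means: neither aliphatic nor aromatic carbon — same as [!#6].
Check the 19 heavy atoms by environment: 16× c (aromatic) → no; 1× F → match; 2× C → no.
That gives 1 matching atom.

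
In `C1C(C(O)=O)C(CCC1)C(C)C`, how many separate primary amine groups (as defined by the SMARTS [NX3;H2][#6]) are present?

[NX3;H2][#6] is the SMARTS for a primary amine: a trivalent nitrogen with two H attached to carbon.
No fragment in the molecule satisfies every constraint, giving 0 matches.

0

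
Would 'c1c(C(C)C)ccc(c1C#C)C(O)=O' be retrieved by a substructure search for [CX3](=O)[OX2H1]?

The pattern [CX3](=O)[OX2H1] describes an sp2 carbon double-bonded to O and single-bonded to an -OH oxygen — a carboxylic acid.
The molecule carries a carboxylic acid group (-C(=O)OH), whose atoms satisfy every constraint of the query, so the pattern matches.

Yes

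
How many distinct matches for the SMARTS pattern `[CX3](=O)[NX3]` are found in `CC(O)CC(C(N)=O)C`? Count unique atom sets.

1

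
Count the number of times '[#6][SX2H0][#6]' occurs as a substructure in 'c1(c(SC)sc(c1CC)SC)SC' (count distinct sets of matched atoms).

3

[#6][SX2H0][#6] is the SMARTS for a thioether: an aliphatic sulfur bridging two carbons with no H on the sulfur.
The molecule carries 3 separate instances of a methylthio ether (-SCH3) meeting every constraint; each maps to a distinct set of atoms, giving 3 matches.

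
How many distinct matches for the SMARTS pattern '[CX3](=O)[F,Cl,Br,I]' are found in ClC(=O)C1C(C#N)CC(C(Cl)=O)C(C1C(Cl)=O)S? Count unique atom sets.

[CX3](=O)[F,Cl,Br,I] is the SMARTS for an acyl halide: a carbonyl carbon bonded to a halogen.
The molecule carries 3 separate instances of an acyl chloride (-C(=O)Cl) meeting every constraint; each maps to a distinct set of atoms, giving 3 matches.

3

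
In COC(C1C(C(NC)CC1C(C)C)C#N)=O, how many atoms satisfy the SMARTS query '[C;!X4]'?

2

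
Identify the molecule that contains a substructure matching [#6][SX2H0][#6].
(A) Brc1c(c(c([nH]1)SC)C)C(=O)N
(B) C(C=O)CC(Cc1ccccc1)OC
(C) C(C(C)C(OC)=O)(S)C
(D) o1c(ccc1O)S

[#6][SX2H0][#6] describes an aliphatic sulfur bridging two carbons with no H on the sulfur (a thioether).
(A) contains a methylthio ether (-SCH3), which satisfies every atom and bond constraint.
(B) has a methoxy ether (-OCH3) but the bridging atom is O, not S.
(C) has a thiol (-SH) but the sulfur has H1, not H0 bridging two carbons.
(D) has a thiol (-SH) but the sulfur has H1, not H0 bridging two carbons.
So the answer is (A).

A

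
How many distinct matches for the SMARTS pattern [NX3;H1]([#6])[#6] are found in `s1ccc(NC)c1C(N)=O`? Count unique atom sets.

1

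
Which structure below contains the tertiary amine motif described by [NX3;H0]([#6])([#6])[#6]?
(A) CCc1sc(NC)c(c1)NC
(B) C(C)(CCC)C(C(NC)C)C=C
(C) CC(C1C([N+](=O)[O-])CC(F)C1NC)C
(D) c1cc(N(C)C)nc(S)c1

D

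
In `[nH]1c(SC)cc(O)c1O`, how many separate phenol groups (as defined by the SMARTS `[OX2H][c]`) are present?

[OX2H][c] is the SMARTS for a phenol: a hydroxyl oxygen attached to an aromatic carbon.
The molecule carries 2 separate instances of a hydroxyl group (-OH) meeting every constraint; each maps to a distinct set of atoms, giving 2 matches.

2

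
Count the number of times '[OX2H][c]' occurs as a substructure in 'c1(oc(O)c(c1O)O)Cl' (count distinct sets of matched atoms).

3

[OX2H][c] is the SMARTS for a phenol: a hydroxyl oxygen attached to an aromatic carbon.
The molecule carries 3 separate instances of a hydroxyl group (-OH) meeting every constraint; each maps to a distinct set of atoms, giving 3 matches.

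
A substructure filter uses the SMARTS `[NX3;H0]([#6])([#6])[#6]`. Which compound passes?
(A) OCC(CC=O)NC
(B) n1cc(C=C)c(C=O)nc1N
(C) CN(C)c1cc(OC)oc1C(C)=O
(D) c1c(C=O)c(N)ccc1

C

[NX3;H0]([#6])([#6])[#6] describes a trivalent nitrogen with no H, bonded to three carbons (a tertiary amine).
(A) has an N-methylamino group (-NHCH3) but the nitrogen still has one H (H1), not H0.
(B) has a primary amino group (-NH2) but the nitrogen has H2, not H0 with three carbons.
(C) contains a dimethylamino group (-N(CH3)2), which satisfies every atom and bond constraint.
(D) has a primary amino group (-NH2) but the nitrogen has H2, not H0 with three carbons.
So the answer is (C).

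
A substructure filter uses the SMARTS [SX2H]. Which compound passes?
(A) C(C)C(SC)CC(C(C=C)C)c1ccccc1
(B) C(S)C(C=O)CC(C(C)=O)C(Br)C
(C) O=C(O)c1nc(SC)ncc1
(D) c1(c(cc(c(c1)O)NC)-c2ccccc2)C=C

[SX2H] describes an aliphatic sulfur with two connections, one being H (a thiol).
(A) has a methylthio ether (-SCH3) but the sulfur has H0 (bonded to two carbons), not H1.
(B) contains a thiol (-SH), which satisfies every atom and bond constraint.
(C) has a methylthio ether (-SCH3) but the sulfur has H0 (bonded to two carbons), not H1.
(D) has a hydroxyl group (-OH) but it is an -OH, not an -SH.
So the answer is (B).

B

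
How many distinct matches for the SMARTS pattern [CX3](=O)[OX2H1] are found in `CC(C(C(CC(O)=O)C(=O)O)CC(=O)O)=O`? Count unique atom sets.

3

[CX3](=O)[OX2H1] is the SMARTS for a carboxylic acid: an sp2 carbon double-bonded to O and single-bonded to an -OH oxygen.
The molecule carries 3 separate instances of a carboxylic acid group (-C(=O)OH) meeting every constraint; each maps to a distinct set of atoms, giving 3 matches.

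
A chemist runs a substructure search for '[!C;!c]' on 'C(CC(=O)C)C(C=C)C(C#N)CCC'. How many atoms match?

2

The query [!C;!c] means: neither aliphatic nor aromatic carbon — same as [!#6].
Check the 14 heavy atoms by environment: 12× C → no; 1× O → match; 1× N → match.
Summing the matching environments: 1 + 1 = 2 matching atoms.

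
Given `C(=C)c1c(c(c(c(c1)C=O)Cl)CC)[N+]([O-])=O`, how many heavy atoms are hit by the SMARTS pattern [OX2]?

0

The query [OX2] means: aliphatic oxygen with two total connections — ether, hydroxyl, or ester single-bond O.
Check the 16 heavy atoms by environment: 6× c (aromatic, X3) → no; 3× C (X3) → no; 2× O (X1) → no; 1× N (charge +1, X3) → no; 1× O (charge -1, X1) → no; 1× Cl (X1) → no; 2× C (X4) → no.
No environment satisfies the query, so 0 matching atoms.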